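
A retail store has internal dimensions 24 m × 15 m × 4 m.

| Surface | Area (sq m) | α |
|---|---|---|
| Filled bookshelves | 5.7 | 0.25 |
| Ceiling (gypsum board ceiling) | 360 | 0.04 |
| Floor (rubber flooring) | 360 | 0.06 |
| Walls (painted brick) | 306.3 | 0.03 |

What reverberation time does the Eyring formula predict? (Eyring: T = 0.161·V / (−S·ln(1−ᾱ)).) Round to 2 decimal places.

4.86 sec

Total surface area S = 5.7 + 360 + 360 + 306.3 = 1032.0 sq m.
Σ(Sᵢαᵢ) = 5.7×0.25 + 360×0.04 + 360×0.06 + 306.3×0.03 = 46.614.
Mean coefficient ᾱ = A/S = 0.0452.
−S·ln(1−ᾱ) = −1032.0 × ln(1 − 0.0452) = 47.733.
V = 24 × 15 × 4 = 1440 m³.
RT60 = 0.161 × 1440 / 47.733 = 4.86 s.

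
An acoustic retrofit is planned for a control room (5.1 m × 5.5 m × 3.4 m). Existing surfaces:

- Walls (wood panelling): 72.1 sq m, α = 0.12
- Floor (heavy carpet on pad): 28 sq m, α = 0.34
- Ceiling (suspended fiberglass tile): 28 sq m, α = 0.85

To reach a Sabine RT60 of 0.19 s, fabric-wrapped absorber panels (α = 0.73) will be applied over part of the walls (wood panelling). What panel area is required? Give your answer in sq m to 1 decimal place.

Total absorption A₁ = 72.1×0.12 + 28×0.34 + 28×0.85
  = 8.652 + 9.520 + 23.800 = 41.972 sq m sabins.
V = 95.37 m³. Target absorption A₂ = 0.161 × 95.37 / 0.19 = 80.814 sabins.
Absorption to add: 80.814 − 41.972 = 38.842 sabins.
Net gain per sq m: Δα = 0.73 − 0.12 = 0.61.
Area = ΔA/Δα = 38.842/0.61 = 63.7 sq m.

63.7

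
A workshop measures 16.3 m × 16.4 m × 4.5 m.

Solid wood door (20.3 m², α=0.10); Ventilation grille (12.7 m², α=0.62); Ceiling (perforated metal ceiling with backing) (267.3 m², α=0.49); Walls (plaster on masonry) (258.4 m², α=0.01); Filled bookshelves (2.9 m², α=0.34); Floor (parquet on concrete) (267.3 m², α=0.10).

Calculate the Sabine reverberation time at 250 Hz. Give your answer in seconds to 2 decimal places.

1.13 s

Total absorption A = 20.3·0.10 + 12.7·0.62 + 267.3·0.49 + 258.4·0.01 + 2.9·0.34 + 267.3·0.10
  = 2.030 + 7.874 + 130.977 + 2.584 + 0.986 + 26.730 = 171.181 m² sabins.
Room volume: 1202.94 m³.
Sabine: RT60 = 0.161 × 1202.94 / 171.181 = 1.13 s.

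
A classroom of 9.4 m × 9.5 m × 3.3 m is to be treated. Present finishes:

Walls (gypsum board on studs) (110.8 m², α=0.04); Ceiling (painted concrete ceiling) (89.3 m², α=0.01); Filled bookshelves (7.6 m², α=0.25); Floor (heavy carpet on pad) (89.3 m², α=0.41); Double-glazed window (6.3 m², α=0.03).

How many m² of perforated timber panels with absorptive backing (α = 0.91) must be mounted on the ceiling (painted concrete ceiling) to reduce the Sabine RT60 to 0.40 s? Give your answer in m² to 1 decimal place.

82.9

Equivalent absorption area: A₁ = 110.8·0.04 + 89.3·0.01 + 7.6·0.25 + 89.3·0.41 + 6.3·0.03 = 44.027 m².
Required A₂ = 0.161·294.69/0.40 = 118.613 sabins.
Absorption to add: 118.613 − 44.027 = 74.586 sabins.
Each m² of panel replacing the ceiling (painted concrete ceiling) adds (0.91 − 0.01) = 0.90 sabins.
Panel area = 74.586 / 0.90 = 82.9 m².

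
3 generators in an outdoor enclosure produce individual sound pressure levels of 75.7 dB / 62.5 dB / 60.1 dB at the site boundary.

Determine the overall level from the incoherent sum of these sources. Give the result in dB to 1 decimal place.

Sum in the linear (power) domain: Σ 10^(Lᵢ/10) = 10^(75.7/10) + 10^(62.5/10) + 10^(60.1/10) = 3.996e+07.
L_total = 10·log₁₀(3.996e+07) = 76.0 dB.

76.0 dB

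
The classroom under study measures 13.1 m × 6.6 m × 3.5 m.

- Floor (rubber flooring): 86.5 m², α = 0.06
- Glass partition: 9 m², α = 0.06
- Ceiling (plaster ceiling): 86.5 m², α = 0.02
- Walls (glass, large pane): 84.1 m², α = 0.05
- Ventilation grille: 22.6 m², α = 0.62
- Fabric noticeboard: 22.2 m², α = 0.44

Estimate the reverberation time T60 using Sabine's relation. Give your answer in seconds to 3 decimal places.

A = Σ Sᵢαᵢ = 86.5×0.06 + 9×0.06 + 86.5×0.02 + 84.1×0.05 + 22.6×0.62 + 22.2×0.44 = 35.445 sabins.
Volume V = 13.1 × 6.6 × 3.5 = 302.61 m³.
T = 0.161 V/A = 0.161·302.61/35.445 = 1.375 s.

1.375 seconds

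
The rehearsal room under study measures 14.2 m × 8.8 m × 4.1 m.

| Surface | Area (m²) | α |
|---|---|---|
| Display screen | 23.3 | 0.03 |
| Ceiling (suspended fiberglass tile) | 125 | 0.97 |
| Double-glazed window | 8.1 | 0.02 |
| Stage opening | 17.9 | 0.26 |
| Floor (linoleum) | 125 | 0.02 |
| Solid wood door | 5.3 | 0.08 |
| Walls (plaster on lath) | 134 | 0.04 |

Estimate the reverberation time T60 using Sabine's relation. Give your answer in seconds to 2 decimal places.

0.61 s

Total absorption A = 23.3*0.03 + 125*0.97 + 8.1*0.02 + 17.9*0.26 + 125*0.02 + 5.3*0.08 + 134*0.04
  = 0.699 + 121.250 + 0.162 + 4.654 + 2.500 + 0.424 + 5.360 = 135.049 m² sabins.
V = 14.2·8.8·4.1 = 512.336 m³.
RT60 = 0.161 · V / A = 0.161 × 512.336 / 135.049 = 0.61 s.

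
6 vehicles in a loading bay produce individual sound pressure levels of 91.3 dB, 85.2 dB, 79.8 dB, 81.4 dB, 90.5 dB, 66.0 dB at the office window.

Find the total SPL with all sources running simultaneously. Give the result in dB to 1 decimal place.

Converting to relative power and adding: 10^(91.3/10) + 10^(85.2/10) + 10^(79.8/10) + 10^(81.4/10) + 10^(90.5/10) + 10^(66.0/10) = 3.04e+09.
L_total = 10·log₁₀(3.04e+09) = 94.8 dB.

94.8 dB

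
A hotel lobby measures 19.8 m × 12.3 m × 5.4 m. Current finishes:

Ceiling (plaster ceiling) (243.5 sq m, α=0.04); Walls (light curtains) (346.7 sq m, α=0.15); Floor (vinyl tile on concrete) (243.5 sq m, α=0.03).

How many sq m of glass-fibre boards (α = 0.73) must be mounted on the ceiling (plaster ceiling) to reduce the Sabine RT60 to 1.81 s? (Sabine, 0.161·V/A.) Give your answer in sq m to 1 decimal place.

A₁ = Σ Sᵢαᵢ = 243.5×0.04 + 346.7×0.15 + 243.5×0.03 = 69.050 sabins.
V = 1315.116 m³. Target absorption A₂ = 0.161 × 1315.116 / 1.81 = 116.980 sabins.
Absorption to add: 116.980 − 69.050 = 47.930 sabins.
Net gain per sq m: Δα = 0.73 − 0.04 = 0.69.
Panel area = 47.930 / 0.69 = 69.5 sq m.

69.5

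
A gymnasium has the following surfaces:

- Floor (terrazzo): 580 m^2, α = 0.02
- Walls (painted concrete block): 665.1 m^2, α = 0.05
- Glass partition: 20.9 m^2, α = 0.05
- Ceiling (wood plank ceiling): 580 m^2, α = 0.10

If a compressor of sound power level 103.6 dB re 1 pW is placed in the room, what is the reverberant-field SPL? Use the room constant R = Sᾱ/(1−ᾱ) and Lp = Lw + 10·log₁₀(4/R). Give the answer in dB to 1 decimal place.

89.2 dB

A = 103.900 sabins; S = 1846.0 m^2.
ᾱ = 0.0563, so room constant R = A/(1−ᾱ) = 110.099 m^2.
Lp = Lw + 10 log₁₀(4/R) = 103.6 -14.40 = 89.2 dB.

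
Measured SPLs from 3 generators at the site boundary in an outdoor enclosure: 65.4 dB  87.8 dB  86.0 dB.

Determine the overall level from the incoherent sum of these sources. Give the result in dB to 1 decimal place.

90.0 dB

Σ 10^(Lᵢ/10) = 1.004e+09.
Back to dB: 10·log₁₀ Σ = 90.0 dB.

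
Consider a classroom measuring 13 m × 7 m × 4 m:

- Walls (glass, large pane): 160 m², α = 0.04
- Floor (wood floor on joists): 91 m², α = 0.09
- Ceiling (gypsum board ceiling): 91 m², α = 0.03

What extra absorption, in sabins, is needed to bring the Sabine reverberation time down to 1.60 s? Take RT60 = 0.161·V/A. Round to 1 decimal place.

Equivalent absorption area: A₁ = 160×0.04 + 91×0.09 + 91×0.03 = 17.320 m².
For T = 1.60 s, need A₂ = 0.161·V/T = 0.161·364/1.60 = 36.627 sabins.
Shortfall: 36.627 − 17.320 = 19.3 sabins.

19.3 sabins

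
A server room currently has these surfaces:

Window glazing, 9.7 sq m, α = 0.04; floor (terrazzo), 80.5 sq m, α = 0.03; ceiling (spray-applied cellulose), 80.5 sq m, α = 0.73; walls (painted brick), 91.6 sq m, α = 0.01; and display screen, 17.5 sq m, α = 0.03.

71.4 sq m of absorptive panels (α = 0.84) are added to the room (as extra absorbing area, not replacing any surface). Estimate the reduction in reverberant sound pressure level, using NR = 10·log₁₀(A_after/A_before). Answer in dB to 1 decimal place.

A_before = Σ Sᵢαᵢ = 9.7·0.04 + 80.5·0.03 + 80.5·0.73 + 91.6·0.01 + 17.5·0.03 = 63.009 sabins.
Treatment contributes 71.4·0.84 = 59.976 sabins.
New total A_after = 122.985 sabins.
Reduction = 10 log₁₀(A_after/A_before) = 10 log₁₀(1.9519) = 2.9 dB.

2.9 dB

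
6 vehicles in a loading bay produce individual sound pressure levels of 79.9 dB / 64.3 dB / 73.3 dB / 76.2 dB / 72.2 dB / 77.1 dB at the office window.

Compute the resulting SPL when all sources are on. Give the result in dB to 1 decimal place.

83.6 dB

Converting to relative power and adding: 10^(79.9/10) + 10^(64.3/10) + 10^(73.3/10) + 10^(76.2/10) + 10^(72.2/10) + 10^(77.1/10) = 2.314e+08.
L_total = 10·log₁₀(2.314e+08) = 83.6 dB.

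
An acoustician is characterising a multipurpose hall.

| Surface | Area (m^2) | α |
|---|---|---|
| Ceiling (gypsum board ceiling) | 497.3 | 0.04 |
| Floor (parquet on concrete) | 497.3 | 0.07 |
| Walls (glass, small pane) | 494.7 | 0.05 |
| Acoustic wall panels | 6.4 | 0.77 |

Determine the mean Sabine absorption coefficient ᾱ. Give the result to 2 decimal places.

S = Σ Sᵢ = 497.3 + 497.3 + 494.7 + 6.4 = 1495.7 m^2.
A = 497.3·0.04 + 497.3·0.07 + 494.7·0.05 + 6.4·0.77 = 84.366 sabins.
ᾱ = A/S = 0.06.

0.06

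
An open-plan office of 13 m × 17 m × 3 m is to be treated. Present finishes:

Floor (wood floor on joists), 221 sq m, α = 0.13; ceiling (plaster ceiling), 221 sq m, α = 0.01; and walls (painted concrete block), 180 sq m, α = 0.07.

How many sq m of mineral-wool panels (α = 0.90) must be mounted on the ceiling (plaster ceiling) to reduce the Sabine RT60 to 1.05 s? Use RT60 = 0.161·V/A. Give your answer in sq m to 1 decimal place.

65.3

Equivalent absorption area: A₁ = 221*0.13 + 221*0.01 + 180*0.07 = 43.540 sq m.
Required A₂ = 0.161·663/1.05 = 101.660 sabins.
ΔA needed = 101.660 − 43.540 = 58.120 sabins.
Net gain per sq m: Δα = 0.90 − 0.01 = 0.89.
Area = ΔA/Δα = 58.120/0.89 = 65.3 sq m.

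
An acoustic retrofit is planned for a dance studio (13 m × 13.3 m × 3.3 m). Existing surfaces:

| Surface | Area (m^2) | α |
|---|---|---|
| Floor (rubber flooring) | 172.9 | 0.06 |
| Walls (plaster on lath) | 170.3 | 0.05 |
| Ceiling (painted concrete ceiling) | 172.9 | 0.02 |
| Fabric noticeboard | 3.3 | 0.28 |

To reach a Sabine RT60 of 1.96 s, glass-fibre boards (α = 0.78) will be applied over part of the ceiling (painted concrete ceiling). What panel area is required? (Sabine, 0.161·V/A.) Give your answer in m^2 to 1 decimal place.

31.0

Equivalent absorption area: A₁ = 172.9·0.06 + 170.3·0.05 + 172.9·0.02 + 3.3·0.28 = 23.271 m^2.
V = 570.57 m³. Target absorption A₂ = 0.161 × 570.57 / 1.96 = 46.868 sabins.
Absorption to add: 46.868 − 23.271 = 23.597 sabins.
Each m^2 of panel replacing the ceiling (painted concrete ceiling) adds (0.78 − 0.02) = 0.76 sabins.
Area = ΔA/Δα = 23.597/0.76 = 31.0 m^2.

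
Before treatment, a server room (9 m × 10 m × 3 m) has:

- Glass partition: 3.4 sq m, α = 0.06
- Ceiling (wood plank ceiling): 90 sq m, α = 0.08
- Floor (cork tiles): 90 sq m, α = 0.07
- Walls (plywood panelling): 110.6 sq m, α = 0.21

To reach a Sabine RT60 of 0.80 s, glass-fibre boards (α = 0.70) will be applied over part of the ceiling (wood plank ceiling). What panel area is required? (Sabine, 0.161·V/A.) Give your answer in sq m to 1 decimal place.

28.1

Summing Sᵢαᵢ: 0.204 + 7.200 + 6.300 + 23.226 → A₁ = 36.930 sabins.
Required A₂ = 0.161·270/0.80 = 54.337 sabins.
ΔA needed = 54.337 − 36.930 = 17.407 sabins.
Net gain per sq m: Δα = 0.70 − 0.08 = 0.62.
Area = ΔA/Δα = 17.407/0.62 = 28.1 sq m.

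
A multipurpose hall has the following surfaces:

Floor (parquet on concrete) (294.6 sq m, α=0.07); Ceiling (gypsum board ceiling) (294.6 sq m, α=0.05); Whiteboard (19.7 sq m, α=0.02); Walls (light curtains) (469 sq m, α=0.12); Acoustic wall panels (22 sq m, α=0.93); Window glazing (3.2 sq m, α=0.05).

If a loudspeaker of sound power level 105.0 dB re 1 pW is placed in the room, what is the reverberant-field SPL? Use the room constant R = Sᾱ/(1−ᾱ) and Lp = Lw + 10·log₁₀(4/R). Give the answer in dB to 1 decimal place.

90.0 dB

A = 112.646 sabins; S = 1103.1 sq m.
ᾱ = 112.646/1103.1 = 0.1021; R = Sᾱ/(1−ᾱ) = 112.646/(1−0.1021) = 125.455 sq m.
Lp = Lw + 10 log₁₀(4/R) = 105.0 -14.96 = 90.0 dB.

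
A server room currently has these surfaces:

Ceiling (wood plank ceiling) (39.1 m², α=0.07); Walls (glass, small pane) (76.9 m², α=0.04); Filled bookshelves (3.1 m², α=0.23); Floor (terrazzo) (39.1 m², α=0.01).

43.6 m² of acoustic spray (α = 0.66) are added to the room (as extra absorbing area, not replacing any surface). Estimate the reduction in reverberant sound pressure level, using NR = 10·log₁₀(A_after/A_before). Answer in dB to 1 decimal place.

7.1 dB

A_before = Σ Sᵢαᵢ = 39.1·0.07 + 76.9·0.04 + 3.1·0.23 + 39.1·0.01 = 6.917 sabins.
Added absorption = 43.6 × 0.66 = 28.776 sabins.
New total A_after = 35.693 sabins.
NR = 10·log₁₀(35.693/6.917) = 7.1 dB.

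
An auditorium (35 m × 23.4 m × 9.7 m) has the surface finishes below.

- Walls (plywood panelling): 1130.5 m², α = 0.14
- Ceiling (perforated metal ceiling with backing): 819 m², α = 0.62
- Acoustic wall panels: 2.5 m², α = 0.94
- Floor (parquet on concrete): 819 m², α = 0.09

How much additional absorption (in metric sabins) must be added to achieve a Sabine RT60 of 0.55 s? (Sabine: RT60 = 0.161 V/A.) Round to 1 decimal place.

1583.4 sabins

Equivalent absorption area: A₁ = 1130.5·0.14 + 819·0.62 + 2.5·0.94 + 819·0.09 = 742.110 m².
For T = 0.55 s, need A₂ = 0.161·V/T = 0.161·7944.3/0.55 = 2325.513 sabins.
Additional absorption ΔA = 2325.513 − 742.110 = 1583.4 sabins.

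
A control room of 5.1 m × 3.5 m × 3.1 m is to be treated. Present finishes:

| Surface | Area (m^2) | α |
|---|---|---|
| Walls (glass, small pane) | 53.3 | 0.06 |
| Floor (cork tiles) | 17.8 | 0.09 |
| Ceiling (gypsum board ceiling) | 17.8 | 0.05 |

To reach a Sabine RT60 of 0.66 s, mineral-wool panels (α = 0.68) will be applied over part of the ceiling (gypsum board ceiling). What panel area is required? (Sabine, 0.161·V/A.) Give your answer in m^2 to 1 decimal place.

Total absorption A₁ = 53.3×0.06 + 17.8×0.09 + 17.8×0.05
  = 3.198 + 1.602 + 0.890 = 5.690 m^2 sabins.
Required A₂ = 0.161·55.335/0.66 = 13.498 sabins.
Absorption to add: 13.498 − 5.690 = 7.808 sabins.
Each m^2 of panel replacing the ceiling (gypsum board ceiling) adds (0.68 − 0.05) = 0.63 sabins.
Panel area = 7.808 / 0.63 = 12.4 m^2.

12.4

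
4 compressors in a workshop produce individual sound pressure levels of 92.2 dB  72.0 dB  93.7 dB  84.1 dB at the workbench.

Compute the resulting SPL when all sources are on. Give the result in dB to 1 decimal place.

96.3 dB

Sum in the linear (power) domain: Σ 10^(Lᵢ/10) = 10^(92.2/10) + 10^(72.0/10) + 10^(93.7/10) + 10^(84.1/10) = 4.277e+09.
Combined level = 10 log₁₀(4.277e+09) = 96.3 dB.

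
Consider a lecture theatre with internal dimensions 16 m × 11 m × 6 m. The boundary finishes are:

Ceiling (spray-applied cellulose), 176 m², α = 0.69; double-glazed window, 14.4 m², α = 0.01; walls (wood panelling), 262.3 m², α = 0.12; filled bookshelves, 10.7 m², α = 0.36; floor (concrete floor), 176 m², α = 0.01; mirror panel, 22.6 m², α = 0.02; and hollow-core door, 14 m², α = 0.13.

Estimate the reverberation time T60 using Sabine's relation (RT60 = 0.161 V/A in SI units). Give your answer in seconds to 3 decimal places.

1.056 s

Summing Sᵢαᵢ: 121.440 + 0.144 + 31.476 + 3.852 + 1.760 + 0.452 + 1.820 → A = 160.944 sabins.
V = 16·11·6 = 1056 m³.
T = 0.161 V/A = 0.161·1056/160.944 = 1.056 s.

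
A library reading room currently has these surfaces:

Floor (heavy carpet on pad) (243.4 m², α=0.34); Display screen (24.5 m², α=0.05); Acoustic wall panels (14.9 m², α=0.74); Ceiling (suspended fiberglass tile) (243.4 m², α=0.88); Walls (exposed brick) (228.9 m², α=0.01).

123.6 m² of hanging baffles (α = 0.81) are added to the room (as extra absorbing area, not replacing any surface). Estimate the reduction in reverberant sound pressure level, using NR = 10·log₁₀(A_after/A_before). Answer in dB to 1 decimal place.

1.2 dB

Total absorption A_before = 243.4·0.34 + 24.5·0.05 + 14.9·0.74 + 243.4·0.88 + 228.9·0.01
  = 82.756 + 1.225 + 11.026 + 214.192 + 2.289 = 311.488 m² sabins.
Added absorption = 123.6 × 0.81 = 100.116 sabins.
A_after = 311.488 + 100.116 = 411.604 sabins.
NR = 10·log₁₀(411.604/311.488) = 1.2 dB.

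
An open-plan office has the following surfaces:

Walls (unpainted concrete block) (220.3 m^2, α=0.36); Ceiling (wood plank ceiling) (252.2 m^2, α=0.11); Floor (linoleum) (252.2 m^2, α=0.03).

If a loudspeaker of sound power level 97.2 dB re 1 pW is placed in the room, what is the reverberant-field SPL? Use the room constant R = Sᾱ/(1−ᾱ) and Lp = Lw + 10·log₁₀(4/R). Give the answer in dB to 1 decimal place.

Σ(Sᵢαᵢ) = 220.3·0.36 + 252.2·0.11 + 252.2·0.03 = 114.616; total area S = 724.7 m^2.
ᾱ = 0.1582, so room constant R = A/(1−ᾱ) = 136.156 m^2.
Lp = Lw + 10 log₁₀(4/R) = 97.2 -15.32 = 81.9 dB.

81.9 dB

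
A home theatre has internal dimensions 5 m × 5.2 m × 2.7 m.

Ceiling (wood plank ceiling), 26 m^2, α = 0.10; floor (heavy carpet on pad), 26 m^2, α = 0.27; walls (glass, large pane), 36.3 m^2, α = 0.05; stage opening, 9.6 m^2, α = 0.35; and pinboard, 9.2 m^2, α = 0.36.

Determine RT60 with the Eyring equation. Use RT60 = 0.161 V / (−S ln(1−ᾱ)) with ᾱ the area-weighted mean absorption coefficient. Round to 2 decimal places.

Total surface area S = 26 + 26 + 36.3 + 9.6 + 9.2 = 107.1 m^2.
Absorption A = 26×0.10 + 26×0.27 + 36.3×0.05 + 9.6×0.35 + 9.2×0.36 = 18.107 sabins.
ᾱ = 18.107 / 107.1 = 0.1691.
−S·ln(1−ᾱ) = −107.1 × ln(1 − 0.1691) = 19.840.
V = 5 × 5.2 × 2.7 = 70.2 m³.
T = 0.161·V/[−S·ln(1−ᾱ)] = 0.161·70.2/19.840 = 0.57 s.

0.57 sec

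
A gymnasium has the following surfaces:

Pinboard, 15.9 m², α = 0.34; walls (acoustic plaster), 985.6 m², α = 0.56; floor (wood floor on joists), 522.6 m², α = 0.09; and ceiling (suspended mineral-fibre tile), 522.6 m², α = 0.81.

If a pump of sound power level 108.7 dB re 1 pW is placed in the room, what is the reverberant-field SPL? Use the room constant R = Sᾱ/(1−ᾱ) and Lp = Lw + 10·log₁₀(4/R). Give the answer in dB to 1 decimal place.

81.6 dB

A = 1027.682 sabins; S = 2046.7 m².
ᾱ = 1027.682/2046.7 = 0.5021; R = Sᾱ/(1−ᾱ) = 1027.682/(1−0.5021) = 2064.033 m².
Lp = 108.7 + 10·log₁₀(4/2064.033) = 108.7 + (-27.13) = 81.6 dB.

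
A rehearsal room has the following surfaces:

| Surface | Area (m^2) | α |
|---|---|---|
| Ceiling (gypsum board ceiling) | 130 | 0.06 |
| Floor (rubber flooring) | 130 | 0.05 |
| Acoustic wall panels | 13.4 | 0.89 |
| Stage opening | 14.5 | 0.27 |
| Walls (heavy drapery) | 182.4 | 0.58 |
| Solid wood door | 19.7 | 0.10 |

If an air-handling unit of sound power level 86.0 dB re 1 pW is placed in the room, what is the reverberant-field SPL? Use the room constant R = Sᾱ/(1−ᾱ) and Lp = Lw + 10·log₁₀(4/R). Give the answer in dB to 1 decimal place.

A = 137.903 sabins; S = 490.0 m^2.
ᾱ = 137.903/490.0 = 0.2814; R = Sᾱ/(1−ᾱ) = 137.903/(1−0.2814) = 191.905 m^2.
Lp = 86.0 + 10·log₁₀(4/191.905) = 86.0 + (-16.81) = 69.2 dB.

69.2 dB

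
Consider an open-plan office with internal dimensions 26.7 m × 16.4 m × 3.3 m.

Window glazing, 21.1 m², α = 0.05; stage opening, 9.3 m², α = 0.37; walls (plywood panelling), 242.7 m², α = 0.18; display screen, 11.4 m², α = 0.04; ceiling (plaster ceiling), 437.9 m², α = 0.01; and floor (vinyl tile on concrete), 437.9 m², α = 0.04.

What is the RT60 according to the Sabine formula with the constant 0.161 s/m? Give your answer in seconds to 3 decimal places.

Total absorption A = 21.1*0.05 + 9.3*0.37 + 242.7*0.18 + 11.4*0.04 + 437.9*0.01 + 437.9*0.04
  = 1.055 + 3.441 + 43.686 + 0.456 + 4.379 + 17.516 = 70.533 m² sabins.
V = 26.7·16.4·3.3 = 1445.004 m³.
RT60 = 0.161 · V / A = 0.161 × 1445.004 / 70.533 = 3.298 s.

3.298 s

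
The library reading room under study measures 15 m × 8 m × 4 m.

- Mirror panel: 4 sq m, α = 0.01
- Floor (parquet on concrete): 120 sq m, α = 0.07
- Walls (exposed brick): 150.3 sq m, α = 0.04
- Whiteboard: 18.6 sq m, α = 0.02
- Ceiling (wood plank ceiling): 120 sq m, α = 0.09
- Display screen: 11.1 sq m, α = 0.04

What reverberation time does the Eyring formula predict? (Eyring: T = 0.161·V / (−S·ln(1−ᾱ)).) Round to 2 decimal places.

S = Σ Sᵢ = 424.0 sq m.
Absorption A = 4×0.01 + 120×0.07 + 150.3×0.04 + 18.6×0.02 + 120×0.09 + 11.1×0.04 = 26.068 sabins.
Mean coefficient ᾱ = A/S = 0.0615.
Eyring denominator: −S ln(1−ᾱ) = 26.912.
V = 15 × 8 × 4 = 480 m³.
RT60 = 0.161 × 480 / 26.912 = 2.87 s.

2.87 s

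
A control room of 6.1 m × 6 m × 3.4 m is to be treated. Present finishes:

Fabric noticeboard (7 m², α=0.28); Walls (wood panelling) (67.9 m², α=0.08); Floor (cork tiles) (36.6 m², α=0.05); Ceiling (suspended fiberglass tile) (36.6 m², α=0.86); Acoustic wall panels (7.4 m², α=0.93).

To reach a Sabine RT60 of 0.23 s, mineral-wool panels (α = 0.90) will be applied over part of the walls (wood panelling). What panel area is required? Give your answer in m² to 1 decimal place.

Equivalent absorption area: A₁ = 7×0.28 + 67.9×0.08 + 36.6×0.05 + 36.6×0.86 + 7.4×0.93 = 47.580 m².
V = 124.44 m³. Target absorption A₂ = 0.161 × 124.44 / 0.23 = 87.108 sabins.
Absorption to add: 87.108 − 47.580 = 39.528 sabins.
Net gain per m²: Δα = 0.90 − 0.08 = 0.82.
Panel area = 39.528 / 0.82 = 48.2 m².

48.2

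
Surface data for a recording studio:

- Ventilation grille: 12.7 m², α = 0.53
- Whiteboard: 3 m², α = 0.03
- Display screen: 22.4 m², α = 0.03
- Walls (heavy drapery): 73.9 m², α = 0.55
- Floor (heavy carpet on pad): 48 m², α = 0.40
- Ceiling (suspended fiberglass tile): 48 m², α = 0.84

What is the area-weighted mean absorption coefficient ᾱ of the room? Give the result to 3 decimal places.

Total surface area S = 208.0 m².
A = 12.7×0.53 + 3×0.03 + 22.4×0.03 + 73.9×0.55 + 48×0.40 + 48×0.84 = 107.658 sabins.
ᾱ = A/S = 0.518.

0.518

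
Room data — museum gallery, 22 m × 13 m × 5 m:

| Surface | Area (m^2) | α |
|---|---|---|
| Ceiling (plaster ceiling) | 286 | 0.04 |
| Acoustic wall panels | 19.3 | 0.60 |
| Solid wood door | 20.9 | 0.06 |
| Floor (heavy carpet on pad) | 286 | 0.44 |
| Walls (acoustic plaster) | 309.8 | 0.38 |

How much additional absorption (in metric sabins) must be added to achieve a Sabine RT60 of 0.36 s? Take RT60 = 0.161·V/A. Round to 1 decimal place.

Summing Sᵢαᵢ: 11.440 + 11.580 + 1.254 + 125.840 + 117.724 → A₁ = 267.838 sabins.
V = 1430 m³. Required absorption A₂ = 0.161 × 1430 / 0.36 = 639.528 sabins.
Shortfall: 639.528 − 267.838 = 371.7 sabins.

371.7 sabins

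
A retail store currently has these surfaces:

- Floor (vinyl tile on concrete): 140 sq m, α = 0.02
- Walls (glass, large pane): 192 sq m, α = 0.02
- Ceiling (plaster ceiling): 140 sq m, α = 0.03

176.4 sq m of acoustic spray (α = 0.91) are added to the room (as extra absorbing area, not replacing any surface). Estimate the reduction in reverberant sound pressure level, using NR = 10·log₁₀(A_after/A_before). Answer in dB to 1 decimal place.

Total absorption A_before = 140×0.02 + 192×0.02 + 140×0.03
  = 2.800 + 3.840 + 4.200 = 10.840 sq m sabins.
Treatment contributes 176.4·0.91 = 160.524 sabins.
A_after = 10.840 + 160.524 = 171.364 sabins.
NR = 10·log₁₀(171.364/10.840) = 12.0 dB.

12.0 dB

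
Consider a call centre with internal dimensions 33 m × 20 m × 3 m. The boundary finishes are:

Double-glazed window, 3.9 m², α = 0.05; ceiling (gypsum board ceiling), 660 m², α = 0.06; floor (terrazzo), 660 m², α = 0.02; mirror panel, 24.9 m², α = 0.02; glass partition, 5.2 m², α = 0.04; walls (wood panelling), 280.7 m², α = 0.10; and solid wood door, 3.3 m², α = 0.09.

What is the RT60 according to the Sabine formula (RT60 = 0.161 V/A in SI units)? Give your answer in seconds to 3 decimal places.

Equivalent absorption area: A = 3.9·0.05 + 660·0.06 + 660·0.02 + 24.9·0.02 + 5.2·0.04 + 280.7·0.10 + 3.3·0.09 = 82.068 m².
V = 33·20·3 = 1980 m³.
RT60 = 0.161 · V / A = 0.161 × 1980 / 82.068 = 3.884 s.

3.884 sec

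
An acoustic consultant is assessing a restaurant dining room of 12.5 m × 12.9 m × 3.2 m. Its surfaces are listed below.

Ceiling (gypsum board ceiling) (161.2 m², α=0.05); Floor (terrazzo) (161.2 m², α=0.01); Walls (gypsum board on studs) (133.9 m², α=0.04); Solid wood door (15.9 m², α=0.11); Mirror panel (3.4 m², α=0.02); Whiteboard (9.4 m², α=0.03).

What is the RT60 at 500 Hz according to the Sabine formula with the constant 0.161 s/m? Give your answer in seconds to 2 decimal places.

4.85 s

Equivalent absorption area: A = 161.2×0.05 + 161.2×0.01 + 133.9×0.04 + 15.9×0.11 + 3.4×0.02 + 9.4×0.03 = 17.127 m².
Room volume: 516 m³.
RT60 = 0.161 · V / A = 0.161 × 516 / 17.127 = 4.85 s.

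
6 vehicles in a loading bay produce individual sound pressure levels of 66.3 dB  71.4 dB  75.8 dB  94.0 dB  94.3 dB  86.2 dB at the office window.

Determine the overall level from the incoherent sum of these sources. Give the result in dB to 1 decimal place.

Sum in the linear (power) domain: Σ 10^(Lᵢ/10) = 10^(66.3/10) + 10^(71.4/10) + 10^(75.8/10) + 10^(94.0/10) + 10^(94.3/10) + 10^(86.2/10) = 5.676e+09.
L_total = 10·log₁₀(5.676e+09) = 97.5 dB.

97.5 dB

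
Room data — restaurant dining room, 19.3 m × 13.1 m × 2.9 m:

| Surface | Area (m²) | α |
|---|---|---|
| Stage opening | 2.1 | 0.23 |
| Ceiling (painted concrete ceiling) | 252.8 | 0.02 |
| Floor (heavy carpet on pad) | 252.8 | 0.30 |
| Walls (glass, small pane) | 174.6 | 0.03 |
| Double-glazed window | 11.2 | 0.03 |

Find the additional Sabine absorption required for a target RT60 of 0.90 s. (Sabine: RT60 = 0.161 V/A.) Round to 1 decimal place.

Equivalent absorption area: A₁ = 2.1·0.23 + 252.8·0.02 + 252.8·0.30 + 174.6·0.03 + 11.2·0.03 = 86.953 m².
For T = 0.90 s, need A₂ = 0.161·V/T = 0.161·733.207/0.90 = 131.163 sabins.
Additional absorption ΔA = 131.163 − 86.953 = 44.2 sabins.

44.2 sabins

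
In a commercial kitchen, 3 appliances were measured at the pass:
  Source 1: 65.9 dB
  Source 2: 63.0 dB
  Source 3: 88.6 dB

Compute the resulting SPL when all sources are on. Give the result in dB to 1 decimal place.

88.6 dB

Sum in the linear (power) domain: Σ 10^(Lᵢ/10) = 10^(65.9/10) + 10^(63.0/10) + 10^(88.6/10) = 7.303e+08.
Combined level = 10 log₁₀(7.303e+08) = 88.6 dB.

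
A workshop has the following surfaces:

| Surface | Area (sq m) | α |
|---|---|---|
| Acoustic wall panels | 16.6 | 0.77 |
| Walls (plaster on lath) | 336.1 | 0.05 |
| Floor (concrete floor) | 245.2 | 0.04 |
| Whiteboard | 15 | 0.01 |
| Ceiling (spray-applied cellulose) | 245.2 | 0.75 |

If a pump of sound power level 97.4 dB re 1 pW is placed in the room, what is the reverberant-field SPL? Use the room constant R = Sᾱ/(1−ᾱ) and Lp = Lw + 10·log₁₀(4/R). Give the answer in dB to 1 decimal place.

78.6 dB

A = 223.445 sabins; S = 858.1 sq m.
ᾱ = 0.2604, so room constant R = A/(1−ᾱ) = 302.116 sq m.
Lp = 97.4 + 10·log₁₀(4/302.116) = 97.4 + (-18.78) = 78.6 dB.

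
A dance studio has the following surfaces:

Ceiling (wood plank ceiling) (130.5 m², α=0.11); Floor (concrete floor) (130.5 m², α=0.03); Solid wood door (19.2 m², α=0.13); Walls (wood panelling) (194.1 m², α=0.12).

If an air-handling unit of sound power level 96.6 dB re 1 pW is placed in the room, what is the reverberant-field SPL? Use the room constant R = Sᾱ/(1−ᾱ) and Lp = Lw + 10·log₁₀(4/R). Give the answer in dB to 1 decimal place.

Σ(Sᵢαᵢ) = 130.5×0.11 + 130.5×0.03 + 19.2×0.13 + 194.1×0.12 = 44.058; total area S = 474.3 m².
ᾱ = 44.058/474.3 = 0.0929; R = Sᾱ/(1−ᾱ) = 44.058/(1−0.0929) = 48.570 m².
Lp = 96.6 + 10·log₁₀(4/48.570) = 96.6 + (-10.84) = 85.8 dB.

85.8 dB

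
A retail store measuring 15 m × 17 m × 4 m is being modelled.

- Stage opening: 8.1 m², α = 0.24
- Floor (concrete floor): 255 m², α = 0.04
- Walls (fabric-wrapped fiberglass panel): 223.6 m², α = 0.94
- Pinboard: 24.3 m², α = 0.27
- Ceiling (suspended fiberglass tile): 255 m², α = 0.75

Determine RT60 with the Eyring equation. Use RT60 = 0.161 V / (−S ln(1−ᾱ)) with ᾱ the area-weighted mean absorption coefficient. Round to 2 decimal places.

0.27 seconds

S = Σ Sᵢ = 766.0 m².
Σ(Sᵢαᵢ) = 8.1×0.24 + 255×0.04 + 223.6×0.94 + 24.3×0.27 + 255×0.75 = 420.139.
ᾱ = 420.139 / 766.0 = 0.5485.
Eyring denominator: −S ln(1−ᾱ) = 609.108.
V = 15 × 17 × 4 = 1020 m³.
T = 0.161·V/[−S·ln(1−ᾱ)] = 0.161·1020/609.108 = 0.27 s.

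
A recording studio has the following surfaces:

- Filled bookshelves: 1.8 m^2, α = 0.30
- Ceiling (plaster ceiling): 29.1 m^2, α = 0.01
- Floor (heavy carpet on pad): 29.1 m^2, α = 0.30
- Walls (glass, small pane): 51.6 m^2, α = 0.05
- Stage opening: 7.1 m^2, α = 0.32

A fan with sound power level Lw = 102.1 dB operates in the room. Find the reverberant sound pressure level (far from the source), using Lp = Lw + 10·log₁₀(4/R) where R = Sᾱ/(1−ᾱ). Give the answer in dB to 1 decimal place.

96.0 dB

A = 14.413 sabins; S = 118.7 m^2.
ᾱ = 0.1214, so room constant R = A/(1−ᾱ) = 16.405 m^2.
Lp = 102.1 + 10·log₁₀(4/16.405) = 102.1 + (-6.13) = 96.0 dB.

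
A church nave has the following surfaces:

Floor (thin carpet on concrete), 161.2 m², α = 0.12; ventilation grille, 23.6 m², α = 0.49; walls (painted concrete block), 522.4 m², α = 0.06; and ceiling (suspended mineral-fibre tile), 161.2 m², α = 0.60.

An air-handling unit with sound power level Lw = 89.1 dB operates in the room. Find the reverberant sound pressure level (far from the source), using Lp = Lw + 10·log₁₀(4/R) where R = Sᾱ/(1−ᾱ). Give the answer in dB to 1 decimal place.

72.2 dB

Σ(Sᵢαᵢ) = 161.2×0.12 + 23.6×0.49 + 522.4×0.06 + 161.2×0.60 = 158.972; total area S = 868.4 m².
ᾱ = 0.1831, so room constant R = A/(1−ᾱ) = 194.604 m².
Lp = 89.1 + 10·log₁₀(4/194.604) = 89.1 + (-16.87) = 72.2 dB.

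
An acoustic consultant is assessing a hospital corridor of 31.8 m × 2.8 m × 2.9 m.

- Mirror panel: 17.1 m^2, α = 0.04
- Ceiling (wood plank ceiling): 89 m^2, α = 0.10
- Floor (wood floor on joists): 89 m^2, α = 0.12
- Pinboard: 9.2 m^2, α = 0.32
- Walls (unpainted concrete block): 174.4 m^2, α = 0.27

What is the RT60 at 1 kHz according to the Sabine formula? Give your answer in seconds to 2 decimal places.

0.59 seconds

Equivalent absorption area: A = 17.1*0.04 + 89*0.10 + 89*0.12 + 9.2*0.32 + 174.4*0.27 = 70.296 m^2.
Volume V = 31.8 × 2.8 × 2.9 = 258.216 m³.
Sabine: RT60 = 0.161 × 258.216 / 70.296 = 0.59 s.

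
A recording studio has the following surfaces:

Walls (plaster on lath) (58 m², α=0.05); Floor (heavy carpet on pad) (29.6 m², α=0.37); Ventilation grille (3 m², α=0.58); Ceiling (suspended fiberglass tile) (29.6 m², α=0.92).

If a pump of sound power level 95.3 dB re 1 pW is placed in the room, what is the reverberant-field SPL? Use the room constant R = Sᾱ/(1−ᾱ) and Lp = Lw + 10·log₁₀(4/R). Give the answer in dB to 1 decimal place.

A = 42.824 sabins; S = 120.2 m².
ᾱ = 42.824/120.2 = 0.3563; R = Sᾱ/(1−ᾱ) = 42.824/(1−0.3563) = 66.528 m².
Lp = 95.3 + 10·log₁₀(4/66.528) = 95.3 + (-12.21) = 83.1 dB.

83.1 dB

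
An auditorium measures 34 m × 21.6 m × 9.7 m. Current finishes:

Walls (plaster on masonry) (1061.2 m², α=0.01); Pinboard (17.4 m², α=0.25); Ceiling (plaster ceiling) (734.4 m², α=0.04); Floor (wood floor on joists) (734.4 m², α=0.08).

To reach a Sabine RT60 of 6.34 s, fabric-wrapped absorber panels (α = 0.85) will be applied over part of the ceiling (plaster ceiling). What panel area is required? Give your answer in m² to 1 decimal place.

Total absorption A₁ = 1061.2·0.01 + 17.4·0.25 + 734.4·0.04 + 734.4·0.08
  = 10.612 + 4.350 + 29.376 + 58.752 = 103.090 m² sabins.
Required A₂ = 0.161·7123.68/6.34 = 180.901 sabins.
ΔA needed = 180.901 − 103.090 = 77.811 sabins.
Each m² of panel replacing the ceiling (plaster ceiling) adds (0.85 − 0.04) = 0.81 sabins.
Area = ΔA/Δα = 77.811/0.81 = 96.1 m².

96.1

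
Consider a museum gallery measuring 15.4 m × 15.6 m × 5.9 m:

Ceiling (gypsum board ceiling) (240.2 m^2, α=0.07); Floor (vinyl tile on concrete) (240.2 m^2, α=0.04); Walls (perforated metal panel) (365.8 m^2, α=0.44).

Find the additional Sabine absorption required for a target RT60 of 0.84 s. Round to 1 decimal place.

84.3 sabins

Equivalent absorption area: A₁ = 240.2×0.07 + 240.2×0.04 + 365.8×0.44 = 187.374 m^2.
V = 1417.416 m³. Required absorption A₂ = 0.161 × 1417.416 / 0.84 = 271.671 sabins.
ΔA = A₂ − A₁ = 271.671 − 187.374 = 84.3 sabins.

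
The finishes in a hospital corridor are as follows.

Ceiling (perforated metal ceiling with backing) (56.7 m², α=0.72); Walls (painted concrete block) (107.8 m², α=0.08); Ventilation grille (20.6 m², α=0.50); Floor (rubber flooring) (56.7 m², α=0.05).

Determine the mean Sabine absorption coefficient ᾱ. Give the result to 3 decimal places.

0.259

S = Σ Sᵢ = 56.7 + 107.8 + 20.6 + 56.7 = 241.8 m².
Σ(Sᵢαᵢ) = 56.7×0.72 + 107.8×0.08 + 20.6×0.50 + 56.7×0.05 = 62.583.
ᾱ = 62.583 / 241.8 = 0.259.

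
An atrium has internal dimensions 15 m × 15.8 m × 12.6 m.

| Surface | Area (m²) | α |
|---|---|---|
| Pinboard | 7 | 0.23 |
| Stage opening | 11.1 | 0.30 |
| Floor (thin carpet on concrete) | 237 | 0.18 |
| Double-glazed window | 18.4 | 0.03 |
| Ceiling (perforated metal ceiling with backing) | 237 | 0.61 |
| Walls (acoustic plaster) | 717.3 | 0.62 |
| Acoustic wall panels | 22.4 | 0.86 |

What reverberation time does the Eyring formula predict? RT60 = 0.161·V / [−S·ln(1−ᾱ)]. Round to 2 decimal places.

0.52 s

S = Σ Sᵢ = 1250.2 m².
Absorption A = 7×0.23 + 11.1×0.30 + 237×0.18 + 18.4×0.03 + 237×0.61 + 717.3×0.62 + 22.4×0.86 = 656.712 sabins.
Mean coefficient ᾱ = A/S = 0.5253.
−S·ln(1−ᾱ) = −1250.2 × ln(1 − 0.5253) = 931.489.
V = 15 × 15.8 × 12.6 = 2986.2 m³.
RT60 = 0.161 × 2986.2 / 931.489 = 0.52 s.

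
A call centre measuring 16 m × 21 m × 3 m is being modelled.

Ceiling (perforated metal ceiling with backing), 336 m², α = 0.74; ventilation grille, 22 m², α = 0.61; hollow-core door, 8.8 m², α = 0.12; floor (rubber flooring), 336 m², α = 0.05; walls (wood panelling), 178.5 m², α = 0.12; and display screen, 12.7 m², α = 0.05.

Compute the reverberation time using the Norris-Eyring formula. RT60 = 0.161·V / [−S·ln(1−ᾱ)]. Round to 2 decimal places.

0.44 sec

S = Σ Sᵢ = 894.0 m².
Absorption A = 336·0.74 + 22·0.61 + 8.8·0.12 + 336·0.05 + 178.5·0.12 + 12.7·0.05 = 301.971 sabins.
ᾱ = 301.971 / 894.0 = 0.3378.
Eyring denominator: −S ln(1−ᾱ) = 368.496.
V = 16 × 21 × 3 = 1008 m³.
T = 0.161·V/[−S·ln(1−ᾱ)] = 0.161·1008/368.496 = 0.44 s.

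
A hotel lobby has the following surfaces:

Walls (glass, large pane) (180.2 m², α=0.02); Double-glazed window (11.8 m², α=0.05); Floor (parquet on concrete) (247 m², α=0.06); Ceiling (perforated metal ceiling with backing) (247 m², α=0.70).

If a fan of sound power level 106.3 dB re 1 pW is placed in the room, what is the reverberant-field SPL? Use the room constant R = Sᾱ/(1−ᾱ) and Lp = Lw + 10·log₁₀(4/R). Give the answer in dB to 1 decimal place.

Σ(Sᵢαᵢ) = 180.2×0.02 + 11.8×0.05 + 247×0.06 + 247×0.70 = 191.914; total area S = 686.0 m².
ᾱ = 0.2798, so room constant R = A/(1−ᾱ) = 266.473 m².
Lp = Lw + 10 log₁₀(4/R) = 106.3 -18.24 = 88.1 dB.

88.1 dB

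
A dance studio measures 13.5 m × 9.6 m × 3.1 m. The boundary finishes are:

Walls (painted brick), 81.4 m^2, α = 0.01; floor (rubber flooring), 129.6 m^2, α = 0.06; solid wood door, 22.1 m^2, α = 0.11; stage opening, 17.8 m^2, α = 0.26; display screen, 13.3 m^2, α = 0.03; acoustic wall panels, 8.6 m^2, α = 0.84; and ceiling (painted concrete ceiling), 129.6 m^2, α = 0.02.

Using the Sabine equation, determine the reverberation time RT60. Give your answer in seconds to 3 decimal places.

Total absorption A = 81.4·0.01 + 129.6·0.06 + 22.1·0.11 + 17.8·0.26 + 13.3·0.03 + 8.6·0.84 + 129.6·0.02
  = 0.814 + 7.776 + 2.431 + 4.628 + 0.399 + 7.224 + 2.592 = 25.864 m^2 sabins.
Room volume: 401.76 m³.
Sabine: RT60 = 0.161 × 401.76 / 25.864 = 2.501 s.

2.501 s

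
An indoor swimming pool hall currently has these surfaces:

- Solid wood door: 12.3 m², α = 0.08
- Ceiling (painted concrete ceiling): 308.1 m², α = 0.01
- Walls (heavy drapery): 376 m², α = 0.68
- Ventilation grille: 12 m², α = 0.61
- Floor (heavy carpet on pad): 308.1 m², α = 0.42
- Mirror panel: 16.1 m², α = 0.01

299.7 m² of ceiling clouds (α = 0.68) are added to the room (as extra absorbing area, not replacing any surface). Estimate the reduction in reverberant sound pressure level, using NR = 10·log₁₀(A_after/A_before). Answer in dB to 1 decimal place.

Summing Sᵢαᵢ: 0.984 + 3.081 + 255.680 + 7.320 + 129.402 + 0.161 → A_before = 396.628 sabins.
Added absorption = 299.7 × 0.68 = 203.796 sabins.
A_after = 396.628 + 203.796 = 600.424 sabins.
NR = 10·log₁₀(600.424/396.628) = 1.8 dB.

1.8 dB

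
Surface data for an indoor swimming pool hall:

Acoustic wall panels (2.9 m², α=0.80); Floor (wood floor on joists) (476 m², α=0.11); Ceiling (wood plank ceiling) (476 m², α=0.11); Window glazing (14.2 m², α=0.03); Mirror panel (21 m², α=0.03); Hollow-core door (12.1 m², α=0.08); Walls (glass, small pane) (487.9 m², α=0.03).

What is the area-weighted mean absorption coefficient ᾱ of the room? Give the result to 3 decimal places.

0.083

Total surface area S = 1490.1 m².
Σ(Sᵢαᵢ) = 2.9×0.80 + 476×0.11 + 476×0.11 + 14.2×0.03 + 21×0.03 + 12.1×0.08 + 487.9×0.03 = 123.701.
ᾱ = 123.701 / 1490.1 = 0.083.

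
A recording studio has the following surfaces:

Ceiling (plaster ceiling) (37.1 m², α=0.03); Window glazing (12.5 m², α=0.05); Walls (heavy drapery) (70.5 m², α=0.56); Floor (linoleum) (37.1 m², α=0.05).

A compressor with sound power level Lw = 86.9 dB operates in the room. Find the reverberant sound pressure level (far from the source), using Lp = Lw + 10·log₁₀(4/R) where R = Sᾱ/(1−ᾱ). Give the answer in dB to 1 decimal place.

A = 43.073 sabins; S = 157.2 m².
ᾱ = 43.073/157.2 = 0.2740; R = Sᾱ/(1−ᾱ) = 43.073/(1−0.2740) = 59.329 m².
Lp = Lw + 10 log₁₀(4/R) = 86.9 -11.71 = 75.2 dB.

75.2 dB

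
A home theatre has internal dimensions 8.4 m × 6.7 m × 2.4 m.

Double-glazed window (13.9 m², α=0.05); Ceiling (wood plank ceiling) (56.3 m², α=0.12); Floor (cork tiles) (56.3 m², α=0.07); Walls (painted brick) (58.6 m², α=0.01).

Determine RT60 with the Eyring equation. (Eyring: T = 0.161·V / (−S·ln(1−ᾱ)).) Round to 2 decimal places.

1.76 s

S = Σ Sᵢ = 185.1 m².
Absorption A = 13.9·0.05 + 56.3·0.12 + 56.3·0.07 + 58.6·0.01 = 11.978 sabins.
ᾱ = 11.978 / 185.1 = 0.0647.
−S·ln(1−ᾱ) = −185.1 × ln(1 − 0.0647) = 12.381.
V = 8.4 × 6.7 × 2.4 = 135.072 m³.
RT60 = 0.161 × 135.072 / 12.381 = 1.76 s.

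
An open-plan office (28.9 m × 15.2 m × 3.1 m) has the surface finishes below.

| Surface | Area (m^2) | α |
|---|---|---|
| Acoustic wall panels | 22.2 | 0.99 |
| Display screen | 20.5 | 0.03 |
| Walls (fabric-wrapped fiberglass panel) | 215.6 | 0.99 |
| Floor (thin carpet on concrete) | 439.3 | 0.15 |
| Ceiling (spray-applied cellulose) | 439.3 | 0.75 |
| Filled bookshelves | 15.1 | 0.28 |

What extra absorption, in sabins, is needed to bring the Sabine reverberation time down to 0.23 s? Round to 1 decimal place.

317.6 sabins

Total absorption A₁ = 22.2·0.99 + 20.5·0.03 + 215.6·0.99 + 439.3·0.15 + 439.3·0.75 + 15.1·0.28
  = 21.978 + 0.615 + 213.444 + 65.895 + 329.475 + 4.228 = 635.635 m^2 sabins.
V = 1361.768 m³. Required absorption A₂ = 0.161 × 1361.768 / 0.23 = 953.238 sabins.
Additional absorption ΔA = 953.238 − 635.635 = 317.6 sabins.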